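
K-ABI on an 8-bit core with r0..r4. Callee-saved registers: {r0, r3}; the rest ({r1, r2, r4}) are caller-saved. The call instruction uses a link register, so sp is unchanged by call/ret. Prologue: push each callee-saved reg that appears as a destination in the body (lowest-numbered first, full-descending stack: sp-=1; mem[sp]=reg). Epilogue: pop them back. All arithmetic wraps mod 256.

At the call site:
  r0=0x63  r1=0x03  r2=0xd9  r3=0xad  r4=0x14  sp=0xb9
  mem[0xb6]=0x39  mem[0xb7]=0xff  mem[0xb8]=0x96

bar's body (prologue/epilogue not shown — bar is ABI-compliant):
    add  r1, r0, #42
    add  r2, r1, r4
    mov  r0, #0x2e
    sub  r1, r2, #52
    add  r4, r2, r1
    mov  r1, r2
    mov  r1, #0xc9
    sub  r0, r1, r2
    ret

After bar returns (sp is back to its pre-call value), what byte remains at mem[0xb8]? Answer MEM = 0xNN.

prologue: push r0 -> mem[0xb8]=0x63, sp=0xb8
body[0] add  r1, r0, #42 -> r1=0x8d
body[1] add  r2, r1, r4 -> r2=0xa1
body[2] mov  r0, #0x2e -> r0=0x2e
body[3] sub  r1, r2, #52 -> r1=0x6d
body[4] add  r4, r2, r1 -> r4=0x0e
body[5] mov  r1, r2 -> r1=0xa1
body[6] mov  r1, #0xc9 -> r1=0xc9
body[7] sub  r0, r1, r2 -> r0=0x28
epilogue: pop r0=0x63, sp=0xb9
prologue pushed ['r0'] at ['0xb8']

MEM = 0x63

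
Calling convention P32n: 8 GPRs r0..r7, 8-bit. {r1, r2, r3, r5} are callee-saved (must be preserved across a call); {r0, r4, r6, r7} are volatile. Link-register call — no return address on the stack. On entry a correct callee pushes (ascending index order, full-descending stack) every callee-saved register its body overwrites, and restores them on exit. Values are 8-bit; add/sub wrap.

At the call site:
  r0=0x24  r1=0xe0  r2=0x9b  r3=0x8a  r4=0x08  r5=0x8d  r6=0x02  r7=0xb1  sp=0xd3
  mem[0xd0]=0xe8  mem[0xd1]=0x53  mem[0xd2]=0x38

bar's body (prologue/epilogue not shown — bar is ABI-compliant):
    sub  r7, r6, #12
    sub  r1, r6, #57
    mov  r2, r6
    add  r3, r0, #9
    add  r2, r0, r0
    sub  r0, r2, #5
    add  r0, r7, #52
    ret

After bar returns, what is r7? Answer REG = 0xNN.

REG = 0xf6

prologue: push r1 → mem[0xd2]=0xe0, sp=0xd2
prologue: push r2 → mem[0xd1]=0x9b, sp=0xd1
prologue: push r3 → mem[0xd0]=0x8a, sp=0xd0
body[0] sub  r7, r6, #12 → r7=0xf6
body[1] sub  r1, r6, #57 → r1=0xc9
body[2] mov  r2, r6 → r2=0x02
body[3] add  r3, r0, #9 → r3=0x2d
body[4] add  r2, r0, r0 → r2=0x48
body[5] sub  r0, r2, #5 → r0=0x43
body[6] add  r0, r7, #52 → r0=0x2a
epilogue: pop r3=0x8a, sp=0xd1
epilogue: pop r2=0x9b, sp=0xd2
epilogue: pop r1=0xe0, sp=0xd3
r7 is caller-saved → body value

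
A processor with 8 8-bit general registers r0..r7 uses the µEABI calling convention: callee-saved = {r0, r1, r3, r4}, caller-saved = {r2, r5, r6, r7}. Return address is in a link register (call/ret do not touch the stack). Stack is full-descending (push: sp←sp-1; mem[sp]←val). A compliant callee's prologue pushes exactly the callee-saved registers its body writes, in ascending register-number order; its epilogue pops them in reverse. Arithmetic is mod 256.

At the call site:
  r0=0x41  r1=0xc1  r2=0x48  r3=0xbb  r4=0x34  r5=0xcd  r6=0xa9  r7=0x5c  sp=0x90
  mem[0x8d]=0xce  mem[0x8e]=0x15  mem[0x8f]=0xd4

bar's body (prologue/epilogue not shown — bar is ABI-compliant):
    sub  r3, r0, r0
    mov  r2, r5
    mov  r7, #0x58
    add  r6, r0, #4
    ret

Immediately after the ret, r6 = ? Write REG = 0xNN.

prologue: push r3 → mem[0x8f]=0xbb, sp=0x8f
body[0] sub  r3, r0, r0 → r3=0x00
body[1] mov  r2, r5 → r2=0xcd
body[2] mov  r7, #0x58 → r7=0x58
body[3] add  r6, r0, #4 → r6=0x45
epilogue: pop r3=0xbb, sp=0x90
r6 is caller-saved → body value

REG = 0x45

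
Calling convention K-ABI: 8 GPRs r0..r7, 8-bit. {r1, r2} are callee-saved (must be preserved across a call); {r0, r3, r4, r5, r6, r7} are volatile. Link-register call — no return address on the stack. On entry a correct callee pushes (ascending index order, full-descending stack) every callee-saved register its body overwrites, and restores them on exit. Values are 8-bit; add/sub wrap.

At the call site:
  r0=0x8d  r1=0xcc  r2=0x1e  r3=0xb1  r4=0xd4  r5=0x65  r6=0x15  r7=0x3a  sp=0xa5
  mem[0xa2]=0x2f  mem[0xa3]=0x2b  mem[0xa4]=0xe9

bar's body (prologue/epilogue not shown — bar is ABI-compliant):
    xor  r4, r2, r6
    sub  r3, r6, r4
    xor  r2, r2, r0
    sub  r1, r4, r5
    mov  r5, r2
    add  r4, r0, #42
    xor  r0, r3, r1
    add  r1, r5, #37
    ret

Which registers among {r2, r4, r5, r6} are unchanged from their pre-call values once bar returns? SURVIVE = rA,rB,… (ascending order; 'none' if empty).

prologue: push r1 -> mem[0xa4]=0xcc, sp=0xa4
prologue: push r2 -> mem[0xa3]=0x1e, sp=0xa3
body[0] xor  r4, r2, r6 -> r4=0x0b
body[1] sub  r3, r6, r4 -> r3=0x0a
body[2] xor  r2, r2, r0 -> r2=0x93
body[3] sub  r1, r4, r5 -> r1=0xa6
body[4] mov  r5, r2 -> r5=0x93
body[5] add  r4, r0, #42 -> r4=0xb7
body[6] xor  r0, r3, r1 -> r0=0xac
body[7] add  r1, r5, #37 -> r1=0xb8
epilogue: pop r2=0x1e, sp=0xa4
epilogue: pop r1=0xcc, sp=0xa5
r2: callee-saved, written=True
r4: caller-saved, written=True
r5: caller-saved, written=True
r6: caller-saved, written=False

SURVIVE = r2,r6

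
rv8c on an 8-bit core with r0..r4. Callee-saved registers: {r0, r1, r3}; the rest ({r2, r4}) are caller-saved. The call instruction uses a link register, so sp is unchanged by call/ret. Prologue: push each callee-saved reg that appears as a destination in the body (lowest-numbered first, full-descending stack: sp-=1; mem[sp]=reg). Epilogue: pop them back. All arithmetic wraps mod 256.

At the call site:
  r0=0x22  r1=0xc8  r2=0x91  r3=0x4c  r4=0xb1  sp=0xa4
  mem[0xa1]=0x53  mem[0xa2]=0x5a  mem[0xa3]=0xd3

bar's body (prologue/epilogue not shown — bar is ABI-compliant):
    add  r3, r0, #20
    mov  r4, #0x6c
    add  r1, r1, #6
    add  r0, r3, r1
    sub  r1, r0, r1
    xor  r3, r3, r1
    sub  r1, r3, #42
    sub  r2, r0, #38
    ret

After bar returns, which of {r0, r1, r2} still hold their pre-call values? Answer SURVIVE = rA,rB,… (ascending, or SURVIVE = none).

prologue: push r0 -> mem[0xa3]=0x22, sp=0xa3
prologue: push r1 -> mem[0xa2]=0xc8, sp=0xa2
prologue: push r3 -> mem[0xa1]=0x4c, sp=0xa1
body[0] add  r3, r0, #20 -> r3=0x36
body[1] mov  r4, #0x6c -> r4=0x6c
body[2] add  r1, r1, #6 -> r1=0xce
body[3] add  r0, r3, r1 -> r0=0x04
body[4] sub  r1, r0, r1 -> r1=0x36
body[5] xor  r3, r3, r1 -> r3=0x00
body[6] sub  r1, r3, #42 -> r1=0xd6
body[7] sub  r2, r0, #38 -> r2=0xde
epilogue: pop r3=0x4c, sp=0xa2
epilogue: pop r1=0xc8, sp=0xa3
epilogue: pop r0=0x22, sp=0xa4
r0: callee-saved, written=True
r1: callee-saved, written=True
r2: caller-saved, written=True

SURVIVE = r0,r1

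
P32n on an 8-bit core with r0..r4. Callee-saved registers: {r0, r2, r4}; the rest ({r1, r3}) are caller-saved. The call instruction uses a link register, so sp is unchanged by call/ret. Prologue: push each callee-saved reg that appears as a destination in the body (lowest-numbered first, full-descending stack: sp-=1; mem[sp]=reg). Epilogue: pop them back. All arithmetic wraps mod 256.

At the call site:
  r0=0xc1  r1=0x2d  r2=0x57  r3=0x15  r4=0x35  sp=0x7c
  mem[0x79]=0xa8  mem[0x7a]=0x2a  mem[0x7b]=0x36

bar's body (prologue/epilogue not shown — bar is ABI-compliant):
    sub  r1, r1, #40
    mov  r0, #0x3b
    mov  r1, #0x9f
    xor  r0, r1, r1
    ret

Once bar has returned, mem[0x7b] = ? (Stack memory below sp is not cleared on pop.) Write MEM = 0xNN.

MEM = 0xc1

prologue: push r0 → mem[0x7b]=0xc1, sp=0x7b
body[0] sub  r1, r1, #40 → r1=0x05
body[1] mov  r0, #0x3b → r0=0x3b
body[2] mov  r1, #0x9f → r1=0x9f
body[3] xor  r0, r1, r1 → r0=0x00
epilogue: pop r0=0xc1, sp=0x7c
prologue pushed ['r0'] at ['0x7b']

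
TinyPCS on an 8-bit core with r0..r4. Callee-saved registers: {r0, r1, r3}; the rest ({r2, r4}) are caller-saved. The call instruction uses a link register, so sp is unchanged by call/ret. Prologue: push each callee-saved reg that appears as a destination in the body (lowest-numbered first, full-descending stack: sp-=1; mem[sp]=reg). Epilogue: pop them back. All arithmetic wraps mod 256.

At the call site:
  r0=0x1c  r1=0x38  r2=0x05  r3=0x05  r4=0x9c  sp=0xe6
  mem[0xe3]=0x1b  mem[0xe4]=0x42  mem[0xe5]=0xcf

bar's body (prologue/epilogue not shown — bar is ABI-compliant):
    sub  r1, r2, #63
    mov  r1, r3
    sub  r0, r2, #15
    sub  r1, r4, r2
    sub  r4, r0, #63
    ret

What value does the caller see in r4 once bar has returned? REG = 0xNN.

REG = 0xb7

prologue: push r0 → mem[0xe5]=0x1c, sp=0xe5
prologue: push r1 → mem[0xe4]=0x38, sp=0xe4
body[0] sub  r1, r2, #63 → r1=0xc6
body[1] mov  r1, r3 → r1=0x05
body[2] sub  r0, r2, #15 → r0=0xf6
body[3] sub  r1, r4, r2 → r1=0x97
body[4] sub  r4, r0, #63 → r4=0xb7
epilogue: pop r1=0x38, sp=0xe5
epilogue: pop r0=0x1c, sp=0xe6
r4 is caller-saved → body value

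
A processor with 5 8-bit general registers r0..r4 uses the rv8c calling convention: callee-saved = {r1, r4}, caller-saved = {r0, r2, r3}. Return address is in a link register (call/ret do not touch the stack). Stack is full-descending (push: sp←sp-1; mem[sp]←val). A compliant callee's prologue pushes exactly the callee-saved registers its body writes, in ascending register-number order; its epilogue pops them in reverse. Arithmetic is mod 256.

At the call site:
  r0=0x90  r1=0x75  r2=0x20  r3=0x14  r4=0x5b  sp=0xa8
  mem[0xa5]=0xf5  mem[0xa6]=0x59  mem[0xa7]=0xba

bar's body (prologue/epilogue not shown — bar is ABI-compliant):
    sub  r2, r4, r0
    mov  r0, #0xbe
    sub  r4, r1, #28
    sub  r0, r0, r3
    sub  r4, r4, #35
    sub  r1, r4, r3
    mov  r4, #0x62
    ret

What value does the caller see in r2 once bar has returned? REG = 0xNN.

prologue: push r1 -> mem[0xa7]=0x75, sp=0xa7
prologue: push r4 -> mem[0xa6]=0x5b, sp=0xa6
body[0] sub  r2, r4, r0 -> r2=0xcb
body[1] mov  r0, #0xbe -> r0=0xbe
body[2] sub  r4, r1, #28 -> r4=0x59
body[3] sub  r0, r0, r3 -> r0=0xaa
body[4] sub  r4, r4, #35 -> r4=0x36
body[5] sub  r1, r4, r3 -> r1=0x22
body[6] mov  r4, #0x62 -> r4=0x62
epilogue: pop r4=0x5b, sp=0xa7
epilogue: pop r1=0x75, sp=0xa8
r2 is caller-saved -> body value

REG = 0xcb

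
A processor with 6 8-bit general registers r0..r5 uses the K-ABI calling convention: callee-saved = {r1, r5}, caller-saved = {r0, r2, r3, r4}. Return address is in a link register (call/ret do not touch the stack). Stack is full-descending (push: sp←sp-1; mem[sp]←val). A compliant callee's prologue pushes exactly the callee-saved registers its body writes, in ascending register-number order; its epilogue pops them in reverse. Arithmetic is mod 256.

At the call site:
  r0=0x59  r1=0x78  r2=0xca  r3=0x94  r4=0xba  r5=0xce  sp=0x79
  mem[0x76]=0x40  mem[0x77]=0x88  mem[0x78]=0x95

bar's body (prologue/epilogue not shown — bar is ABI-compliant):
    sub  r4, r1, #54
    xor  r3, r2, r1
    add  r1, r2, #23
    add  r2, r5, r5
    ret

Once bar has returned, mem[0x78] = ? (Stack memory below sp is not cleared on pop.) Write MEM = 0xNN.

MEM = 0x78

prologue: push r1 -> mem[0x78]=0x78, sp=0x78
body[0] sub  r4, r1, #54 -> r4=0x42
body[1] xor  r3, r2, r1 -> r3=0xb2
body[2] add  r1, r2, #23 -> r1=0xe1
body[3] add  r2, r5, r5 -> r2=0x9c
epilogue: pop r1=0x78, sp=0x79
prologue pushed ['r1'] at ['0x78']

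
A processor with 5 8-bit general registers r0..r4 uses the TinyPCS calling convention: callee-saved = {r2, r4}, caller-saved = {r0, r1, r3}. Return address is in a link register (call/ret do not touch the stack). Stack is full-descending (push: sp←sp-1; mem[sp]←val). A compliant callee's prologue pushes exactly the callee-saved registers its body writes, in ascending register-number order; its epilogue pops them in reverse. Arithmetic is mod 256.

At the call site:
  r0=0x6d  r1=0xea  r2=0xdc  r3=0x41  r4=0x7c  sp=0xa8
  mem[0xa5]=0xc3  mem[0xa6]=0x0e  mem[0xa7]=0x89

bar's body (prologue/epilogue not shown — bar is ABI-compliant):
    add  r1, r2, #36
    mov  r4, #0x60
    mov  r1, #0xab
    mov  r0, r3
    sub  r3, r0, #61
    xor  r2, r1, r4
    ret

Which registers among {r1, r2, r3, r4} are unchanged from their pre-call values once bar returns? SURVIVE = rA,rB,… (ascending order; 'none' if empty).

SURVIVE = r2,r4

prologue: push r2 -> mem[0xa7]=0xdc, sp=0xa7
prologue: push r4 -> mem[0xa6]=0x7c, sp=0xa6
body[0] add  r1, r2, #36 -> r1=0x00
body[1] mov  r4, #0x60 -> r4=0x60
body[2] mov  r1, #0xab -> r1=0xab
body[3] mov  r0, r3 -> r0=0x41
body[4] sub  r3, r0, #61 -> r3=0x04
body[5] xor  r2, r1, r4 -> r2=0xcb
epilogue: pop r4=0x7c, sp=0xa7
epilogue: pop r2=0xdc, sp=0xa8
r1: caller-saved, written=True
r2: callee-saved, written=True
r3: caller-saved, written=True
r4: callee-saved, written=True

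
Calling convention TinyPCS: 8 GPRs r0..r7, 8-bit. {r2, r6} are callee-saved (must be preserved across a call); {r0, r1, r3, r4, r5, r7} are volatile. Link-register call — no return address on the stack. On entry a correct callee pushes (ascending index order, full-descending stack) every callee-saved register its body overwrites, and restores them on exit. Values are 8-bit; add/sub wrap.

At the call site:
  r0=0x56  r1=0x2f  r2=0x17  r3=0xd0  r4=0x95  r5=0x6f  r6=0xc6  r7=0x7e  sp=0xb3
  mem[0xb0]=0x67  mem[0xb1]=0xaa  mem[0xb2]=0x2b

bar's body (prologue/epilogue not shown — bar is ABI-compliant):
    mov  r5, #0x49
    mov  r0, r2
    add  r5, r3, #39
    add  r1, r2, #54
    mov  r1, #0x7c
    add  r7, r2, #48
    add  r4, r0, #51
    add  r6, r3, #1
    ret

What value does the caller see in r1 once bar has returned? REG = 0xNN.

REG = 0x7c

prologue: push r6 → mem[0xb2]=0xc6, sp=0xb2
body[0] mov  r5, #0x49 → r5=0x49
body[1] mov  r0, r2 → r0=0x17
body[2] add  r5, r3, #39 → r5=0xf7
body[3] add  r1, r2, #54 → r1=0x4d
body[4] mov  r1, #0x7c → r1=0x7c
body[5] add  r7, r2, #48 → r7=0x47
body[6] add  r4, r0, #51 → r4=0x4a
body[7] add  r6, r3, #1 → r6=0xd1
epilogue: pop r6=0xc6, sp=0xb3
r1 is caller-saved → body value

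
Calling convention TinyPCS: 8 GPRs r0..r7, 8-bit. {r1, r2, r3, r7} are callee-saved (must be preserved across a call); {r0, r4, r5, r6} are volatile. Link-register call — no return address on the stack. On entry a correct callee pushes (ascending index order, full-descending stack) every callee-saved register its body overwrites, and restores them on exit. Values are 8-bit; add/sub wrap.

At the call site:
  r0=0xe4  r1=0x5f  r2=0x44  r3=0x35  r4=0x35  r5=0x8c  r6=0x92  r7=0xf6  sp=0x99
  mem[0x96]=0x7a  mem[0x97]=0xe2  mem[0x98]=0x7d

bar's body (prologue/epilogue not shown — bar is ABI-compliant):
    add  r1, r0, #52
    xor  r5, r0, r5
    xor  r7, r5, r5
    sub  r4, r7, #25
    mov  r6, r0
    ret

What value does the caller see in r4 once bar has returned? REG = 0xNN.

REG = 0xe7

prologue: push r1 → mem[0x98]=0x5f, sp=0x98
prologue: push r7 → mem[0x97]=0xf6, sp=0x97
body[0] add  r1, r0, #52 → r1=0x18
body[1] xor  r5, r0, r5 → r5=0x68
body[2] xor  r7, r5, r5 → r7=0x00
body[3] sub  r4, r7, #25 → r4=0xe7
body[4] mov  r6, r0 → r6=0xe4
epilogue: pop r7=0xf6, sp=0x98
epilogue: pop r1=0x5f, sp=0x99
r4 is caller-saved → body value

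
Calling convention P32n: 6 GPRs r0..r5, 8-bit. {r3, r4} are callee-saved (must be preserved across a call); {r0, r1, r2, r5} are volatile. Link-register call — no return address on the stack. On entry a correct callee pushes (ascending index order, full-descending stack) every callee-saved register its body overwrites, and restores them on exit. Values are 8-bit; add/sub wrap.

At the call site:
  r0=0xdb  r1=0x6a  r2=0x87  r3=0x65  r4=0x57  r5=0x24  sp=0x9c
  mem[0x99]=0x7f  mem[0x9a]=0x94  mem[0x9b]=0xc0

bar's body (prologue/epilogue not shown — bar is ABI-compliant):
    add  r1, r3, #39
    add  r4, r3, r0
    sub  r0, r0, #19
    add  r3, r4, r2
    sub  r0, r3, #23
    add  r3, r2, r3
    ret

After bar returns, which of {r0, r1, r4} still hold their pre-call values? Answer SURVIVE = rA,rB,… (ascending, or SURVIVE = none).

prologue: push r3 → mem[0x9b]=0x65, sp=0x9b
prologue: push r4 → mem[0x9a]=0x57, sp=0x9a
body[0] add  r1, r3, #39 → r1=0x8c
body[1] add  r4, r3, r0 → r4=0x40
body[2] sub  r0, r0, #19 → r0=0xc8
body[3] add  r3, r4, r2 → r3=0xc7
body[4] sub  r0, r3, #23 → r0=0xb0
body[5] add  r3, r2, r3 → r3=0x4e
epilogue: pop r4=0x57, sp=0x9b
epilogue: pop r3=0x65, sp=0x9c
r0: caller-saved, written=True
r1: caller-saved, written=True
r4: callee-saved, written=True

SURVIVE = r4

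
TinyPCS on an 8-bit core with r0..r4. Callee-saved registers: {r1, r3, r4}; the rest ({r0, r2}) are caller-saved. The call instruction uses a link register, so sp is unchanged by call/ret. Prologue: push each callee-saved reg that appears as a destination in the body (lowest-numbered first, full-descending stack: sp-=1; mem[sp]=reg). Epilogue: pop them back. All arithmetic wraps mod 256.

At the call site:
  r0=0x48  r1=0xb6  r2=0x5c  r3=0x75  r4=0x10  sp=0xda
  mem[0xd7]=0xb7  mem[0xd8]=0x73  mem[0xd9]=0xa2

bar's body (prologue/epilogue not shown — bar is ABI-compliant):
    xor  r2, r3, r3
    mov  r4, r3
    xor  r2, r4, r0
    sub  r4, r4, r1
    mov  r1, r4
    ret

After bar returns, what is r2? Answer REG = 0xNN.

REG = 0x3d

prologue: push r1 → mem[0xd9]=0xb6, sp=0xd9
prologue: push r4 → mem[0xd8]=0x10, sp=0xd8
body[0] xor  r2, r3, r3 → r2=0x00
body[1] mov  r4, r3 → r4=0x75
body[2] xor  r2, r4, r0 → r2=0x3d
body[3] sub  r4, r4, r1 → r4=0xbf
body[4] mov  r1, r4 → r1=0xbf
epilogue: pop r4=0x10, sp=0xd9
epilogue: pop r1=0xb6, sp=0xda
r2 is caller-saved → body value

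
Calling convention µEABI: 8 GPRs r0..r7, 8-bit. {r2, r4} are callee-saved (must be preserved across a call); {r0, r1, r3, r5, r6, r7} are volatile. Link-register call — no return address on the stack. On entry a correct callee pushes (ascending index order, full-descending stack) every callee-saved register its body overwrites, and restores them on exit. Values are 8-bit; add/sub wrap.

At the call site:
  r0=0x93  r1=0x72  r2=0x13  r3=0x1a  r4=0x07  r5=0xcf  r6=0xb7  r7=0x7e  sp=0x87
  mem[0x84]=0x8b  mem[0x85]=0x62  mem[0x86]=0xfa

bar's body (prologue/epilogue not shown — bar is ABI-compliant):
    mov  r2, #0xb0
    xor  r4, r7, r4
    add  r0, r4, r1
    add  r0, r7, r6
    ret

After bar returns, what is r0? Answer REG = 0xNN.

REG = 0x35

prologue: push r2 → mem[0x86]=0x13, sp=0x86
prologue: push r4 → mem[0x85]=0x07, sp=0x85
body[0] mov  r2, #0xb0 → r2=0xb0
body[1] xor  r4, r7, r4 → r4=0x79
body[2] add  r0, r4, r1 → r0=0xeb
body[3] add  r0, r7, r6 → r0=0x35
epilogue: pop r4=0x07, sp=0x86
epilogue: pop r2=0x13, sp=0x87
r0 is caller-saved → body value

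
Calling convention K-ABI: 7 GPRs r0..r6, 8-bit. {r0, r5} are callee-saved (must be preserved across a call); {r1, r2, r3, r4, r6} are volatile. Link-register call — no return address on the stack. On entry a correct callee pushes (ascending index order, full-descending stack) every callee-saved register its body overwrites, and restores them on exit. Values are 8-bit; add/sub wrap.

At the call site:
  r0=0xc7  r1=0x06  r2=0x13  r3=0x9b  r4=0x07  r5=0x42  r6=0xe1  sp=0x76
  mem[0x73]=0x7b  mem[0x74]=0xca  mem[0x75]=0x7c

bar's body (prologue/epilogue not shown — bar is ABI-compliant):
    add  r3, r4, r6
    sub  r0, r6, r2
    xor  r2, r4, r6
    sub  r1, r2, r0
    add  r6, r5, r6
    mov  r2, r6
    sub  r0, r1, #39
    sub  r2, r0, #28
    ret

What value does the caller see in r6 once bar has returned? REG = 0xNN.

prologue: push r0 → mem[0x75]=0xc7, sp=0x75
body[0] add  r3, r4, r6 → r3=0xe8
body[1] sub  r0, r6, r2 → r0=0xce
body[2] xor  r2, r4, r6 → r2=0xe6
body[3] sub  r1, r2, r0 → r1=0x18
body[4] add  r6, r5, r6 → r6=0x23
body[5] mov  r2, r6 → r2=0x23
body[6] sub  r0, r1, #39 → r0=0xf1
body[7] sub  r2, r0, #28 → r2=0xd5
epilogue: pop r0=0xc7, sp=0x76
r6 is caller-saved → body value

REG = 0x23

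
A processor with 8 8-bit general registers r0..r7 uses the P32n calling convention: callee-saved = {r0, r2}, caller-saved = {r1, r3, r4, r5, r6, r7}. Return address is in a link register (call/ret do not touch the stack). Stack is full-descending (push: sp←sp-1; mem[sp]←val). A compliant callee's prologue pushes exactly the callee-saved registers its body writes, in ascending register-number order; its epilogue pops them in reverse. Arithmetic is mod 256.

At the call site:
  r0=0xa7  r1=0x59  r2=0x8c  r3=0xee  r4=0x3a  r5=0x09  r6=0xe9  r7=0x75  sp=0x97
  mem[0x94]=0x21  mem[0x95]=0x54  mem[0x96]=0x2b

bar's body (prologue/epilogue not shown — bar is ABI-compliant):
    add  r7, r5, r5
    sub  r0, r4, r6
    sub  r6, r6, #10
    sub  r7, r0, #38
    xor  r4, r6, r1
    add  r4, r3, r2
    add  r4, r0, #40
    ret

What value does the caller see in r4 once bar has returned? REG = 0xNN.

prologue: push r0 → mem[0x96]=0xa7, sp=0x96
body[0] add  r7, r5, r5 → r7=0x12
body[1] sub  r0, r4, r6 → r0=0x51
body[2] sub  r6, r6, #10 → r6=0xdf
body[3] sub  r7, r0, #38 → r7=0x2b
body[4] xor  r4, r6, r1 → r4=0x86
body[5] add  r4, r3, r2 → r4=0x7a
body[6] add  r4, r0, #40 → r4=0x79
epilogue: pop r0=0xa7, sp=0x97
r4 is caller-saved → body value

REG = 0x79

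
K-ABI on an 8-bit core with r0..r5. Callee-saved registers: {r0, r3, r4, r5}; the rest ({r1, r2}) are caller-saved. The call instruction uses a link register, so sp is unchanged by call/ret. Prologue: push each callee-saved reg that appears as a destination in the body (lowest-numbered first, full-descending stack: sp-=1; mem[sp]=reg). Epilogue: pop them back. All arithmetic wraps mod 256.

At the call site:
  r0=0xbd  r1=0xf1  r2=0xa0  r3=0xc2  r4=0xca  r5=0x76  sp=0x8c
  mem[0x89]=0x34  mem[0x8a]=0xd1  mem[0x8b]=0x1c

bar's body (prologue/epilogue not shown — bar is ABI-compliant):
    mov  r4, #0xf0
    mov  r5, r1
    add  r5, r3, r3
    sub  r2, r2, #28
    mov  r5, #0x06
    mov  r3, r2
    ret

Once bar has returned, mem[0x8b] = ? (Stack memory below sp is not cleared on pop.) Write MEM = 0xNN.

prologue: push r3 → mem[0x8b]=0xc2, sp=0x8b
prologue: push r4 → mem[0x8a]=0xca, sp=0x8a
prologue: push r5 → mem[0x89]=0x76, sp=0x89
body[0] mov  r4, #0xf0 → r4=0xf0
body[1] mov  r5, r1 → r5=0xf1
body[2] add  r5, r3, r3 → r5=0x84
body[3] sub  r2, r2, #28 → r2=0x84
body[4] mov  r5, #0x06 → r5=0x06
body[5] mov  r3, r2 → r3=0x84
epilogue: pop r5=0x76, sp=0x8a
epilogue: pop r4=0xca, sp=0x8b
epilogue: pop r3=0xc2, sp=0x8c
prologue pushed ['r3', 'r4', 'r5'] at ['0x8b', '0x8a', '0x89']

MEM = 0xc2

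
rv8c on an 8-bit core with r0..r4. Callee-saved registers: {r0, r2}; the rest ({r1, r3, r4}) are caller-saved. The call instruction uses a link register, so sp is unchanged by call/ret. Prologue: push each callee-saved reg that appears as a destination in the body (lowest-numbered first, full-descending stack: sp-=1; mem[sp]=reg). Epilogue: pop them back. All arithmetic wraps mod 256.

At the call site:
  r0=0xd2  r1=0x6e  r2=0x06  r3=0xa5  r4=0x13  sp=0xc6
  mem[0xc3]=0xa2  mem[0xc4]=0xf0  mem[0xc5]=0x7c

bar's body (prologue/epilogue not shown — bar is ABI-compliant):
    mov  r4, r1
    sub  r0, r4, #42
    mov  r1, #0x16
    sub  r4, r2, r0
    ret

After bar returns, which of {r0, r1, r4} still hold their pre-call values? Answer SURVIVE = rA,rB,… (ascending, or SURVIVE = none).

prologue: push r0 -> mem[0xc5]=0xd2, sp=0xc5
body[0] mov  r4, r1 -> r4=0x6e
body[1] sub  r0, r4, #42 -> r0=0x44
body[2] mov  r1, #0x16 -> r1=0x16
body[3] sub  r4, r2, r0 -> r4=0xc2
epilogue: pop r0=0xd2, sp=0xc6
r0: callee-saved, written=True
r1: caller-saved, written=True
r4: caller-saved, written=True

SURVIVE = r0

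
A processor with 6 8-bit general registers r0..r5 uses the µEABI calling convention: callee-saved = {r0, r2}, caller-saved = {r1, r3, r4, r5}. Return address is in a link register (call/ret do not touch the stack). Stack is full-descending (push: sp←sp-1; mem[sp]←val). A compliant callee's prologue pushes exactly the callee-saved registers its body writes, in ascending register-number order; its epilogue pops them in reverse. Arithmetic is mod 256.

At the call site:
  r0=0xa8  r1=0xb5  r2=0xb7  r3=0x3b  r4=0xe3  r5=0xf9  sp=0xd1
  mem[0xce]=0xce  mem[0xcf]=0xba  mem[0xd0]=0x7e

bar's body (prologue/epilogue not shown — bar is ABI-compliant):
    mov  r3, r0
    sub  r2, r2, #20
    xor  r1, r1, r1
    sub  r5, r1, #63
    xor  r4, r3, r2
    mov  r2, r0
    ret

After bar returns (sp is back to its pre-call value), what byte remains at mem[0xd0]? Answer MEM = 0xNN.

prologue: push r2 → mem[0xd0]=0xb7, sp=0xd0
body[0] mov  r3, r0 → r3=0xa8
body[1] sub  r2, r2, #20 → r2=0xa3
body[2] xor  r1, r1, r1 → r1=0x00
body[3] sub  r5, r1, #63 → r5=0xc1
body[4] xor  r4, r3, r2 → r4=0x0b
body[5] mov  r2, r0 → r2=0xa8
epilogue: pop r2=0xb7, sp=0xd1
prologue pushed ['r2'] at ['0xd0']

MEM = 0xb7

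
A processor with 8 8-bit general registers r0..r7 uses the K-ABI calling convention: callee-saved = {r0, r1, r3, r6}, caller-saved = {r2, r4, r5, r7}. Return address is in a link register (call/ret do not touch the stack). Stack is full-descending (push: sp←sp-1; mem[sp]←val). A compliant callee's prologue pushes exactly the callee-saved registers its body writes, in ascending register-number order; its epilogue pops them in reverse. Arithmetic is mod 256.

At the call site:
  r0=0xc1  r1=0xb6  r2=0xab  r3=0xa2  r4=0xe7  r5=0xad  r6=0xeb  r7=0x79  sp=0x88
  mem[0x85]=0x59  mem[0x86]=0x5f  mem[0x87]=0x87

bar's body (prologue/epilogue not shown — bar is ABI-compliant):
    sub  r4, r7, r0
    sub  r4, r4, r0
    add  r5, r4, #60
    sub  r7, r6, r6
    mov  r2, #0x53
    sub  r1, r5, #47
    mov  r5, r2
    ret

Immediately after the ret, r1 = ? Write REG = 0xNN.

prologue: push r1 -> mem[0x87]=0xb6, sp=0x87
body[0] sub  r4, r7, r0 -> r4=0xb8
body[1] sub  r4, r4, r0 -> r4=0xf7
body[2] add  r5, r4, #60 -> r5=0x33
body[3] sub  r7, r6, r6 -> r7=0x00
body[4] mov  r2, #0x53 -> r2=0x53
body[5] sub  r1, r5, #47 -> r1=0x04
body[6] mov  r5, r2 -> r5=0x53
epilogue: pop r1=0xb6, sp=0x88
r1 is callee-saved -> restored

REG = 0xb6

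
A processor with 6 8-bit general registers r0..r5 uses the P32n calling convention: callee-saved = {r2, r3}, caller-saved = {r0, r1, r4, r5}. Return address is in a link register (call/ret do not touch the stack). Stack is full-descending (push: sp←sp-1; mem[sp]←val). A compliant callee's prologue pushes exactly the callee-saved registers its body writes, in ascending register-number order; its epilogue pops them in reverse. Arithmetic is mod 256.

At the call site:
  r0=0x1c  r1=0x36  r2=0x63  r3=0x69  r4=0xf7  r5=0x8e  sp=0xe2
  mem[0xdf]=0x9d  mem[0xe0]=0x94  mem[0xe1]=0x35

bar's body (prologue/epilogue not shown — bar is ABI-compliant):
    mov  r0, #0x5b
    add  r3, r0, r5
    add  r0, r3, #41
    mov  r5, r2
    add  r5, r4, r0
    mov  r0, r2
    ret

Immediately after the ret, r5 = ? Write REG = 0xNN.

REG = 0x09

prologue: push r3 -> mem[0xe1]=0x69, sp=0xe1
body[0] mov  r0, #0x5b -> r0=0x5b
body[1] add  r3, r0, r5 -> r3=0xe9
body[2] add  r0, r3, #41 -> r0=0x12
body[3] mov  r5, r2 -> r5=0x63
body[4] add  r5, r4, r0 -> r5=0x09
body[5] mov  r0, r2 -> r0=0x63
epilogue: pop r3=0x69, sp=0xe2
r5 is caller-saved -> body value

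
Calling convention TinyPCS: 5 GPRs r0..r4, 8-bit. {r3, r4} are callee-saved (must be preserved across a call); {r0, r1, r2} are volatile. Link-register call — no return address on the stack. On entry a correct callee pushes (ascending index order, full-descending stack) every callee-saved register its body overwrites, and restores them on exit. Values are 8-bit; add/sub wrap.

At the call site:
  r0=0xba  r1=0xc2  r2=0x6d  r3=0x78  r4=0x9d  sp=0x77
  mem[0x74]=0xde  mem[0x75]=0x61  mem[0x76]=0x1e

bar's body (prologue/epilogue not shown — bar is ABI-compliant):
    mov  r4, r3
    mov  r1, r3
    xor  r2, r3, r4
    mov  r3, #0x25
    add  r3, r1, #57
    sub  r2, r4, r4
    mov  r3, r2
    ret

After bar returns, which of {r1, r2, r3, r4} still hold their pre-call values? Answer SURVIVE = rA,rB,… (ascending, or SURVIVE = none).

SURVIVE = r3,r4

prologue: push r3 → mem[0x76]=0x78, sp=0x76
prologue: push r4 → mem[0x75]=0x9d, sp=0x75
body[0] mov  r4, r3 → r4=0x78
body[1] mov  r1, r3 → r1=0x78
body[2] xor  r2, r3, r4 → r2=0x00
body[3] mov  r3, #0x25 → r3=0x25
body[4] add  r3, r1, #57 → r3=0xb1
body[5] sub  r2, r4, r4 → r2=0x00
body[6] mov  r3, r2 → r3=0x00
epilogue: pop r4=0x9d, sp=0x76
epilogue: pop r3=0x78, sp=0x77
r1: caller-saved, written=True
r2: caller-saved, written=True
r3: callee-saved, written=True
r4: callee-saved, written=True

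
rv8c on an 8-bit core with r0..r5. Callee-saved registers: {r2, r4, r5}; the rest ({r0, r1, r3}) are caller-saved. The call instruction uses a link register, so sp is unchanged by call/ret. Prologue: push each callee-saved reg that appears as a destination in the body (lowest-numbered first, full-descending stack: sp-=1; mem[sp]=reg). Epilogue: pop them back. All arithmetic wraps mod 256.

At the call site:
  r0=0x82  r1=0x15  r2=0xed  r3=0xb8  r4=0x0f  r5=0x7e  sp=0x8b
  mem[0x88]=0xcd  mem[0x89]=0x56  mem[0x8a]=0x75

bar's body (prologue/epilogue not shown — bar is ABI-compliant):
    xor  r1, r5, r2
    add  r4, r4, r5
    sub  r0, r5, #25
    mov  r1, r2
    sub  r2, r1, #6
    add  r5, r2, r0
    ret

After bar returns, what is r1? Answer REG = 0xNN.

prologue: push r2 -> mem[0x8a]=0xed, sp=0x8a
prologue: push r4 -> mem[0x89]=0x0f, sp=0x89
prologue: push r5 -> mem[0x88]=0x7e, sp=0x88
body[0] xor  r1, r5, r2 -> r1=0x93
body[1] add  r4, r4, r5 -> r4=0x8d
body[2] sub  r0, r5, #25 -> r0=0x65
body[3] mov  r1, r2 -> r1=0xed
body[4] sub  r2, r1, #6 -> r2=0xe7
body[5] add  r5, r2, r0 -> r5=0x4c
epilogue: pop r5=0x7e, sp=0x89
epilogue: pop r4=0x0f, sp=0x8a
epilogue: pop r2=0xed, sp=0x8b
r1 is caller-saved -> body value

REG = 0xed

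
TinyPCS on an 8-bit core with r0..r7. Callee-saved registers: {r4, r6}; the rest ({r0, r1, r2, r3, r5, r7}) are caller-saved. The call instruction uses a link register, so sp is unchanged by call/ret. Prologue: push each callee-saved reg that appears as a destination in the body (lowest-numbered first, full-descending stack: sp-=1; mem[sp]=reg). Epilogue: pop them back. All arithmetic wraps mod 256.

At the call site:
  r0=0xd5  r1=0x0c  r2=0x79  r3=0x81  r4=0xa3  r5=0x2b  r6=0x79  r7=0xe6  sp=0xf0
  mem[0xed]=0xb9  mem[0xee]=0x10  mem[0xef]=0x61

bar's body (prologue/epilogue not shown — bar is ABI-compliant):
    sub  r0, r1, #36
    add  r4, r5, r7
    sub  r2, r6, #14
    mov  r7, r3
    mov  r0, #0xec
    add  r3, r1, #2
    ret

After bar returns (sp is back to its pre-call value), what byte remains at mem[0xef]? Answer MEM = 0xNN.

MEM = 0xa3

prologue: push r4 -> mem[0xef]=0xa3, sp=0xef
body[0] sub  r0, r1, #36 -> r0=0xe8
body[1] add  r4, r5, r7 -> r4=0x11
body[2] sub  r2, r6, #14 -> r2=0x6b
body[3] mov  r7, r3 -> r7=0x81
body[4] mov  r0, #0xec -> r0=0xec
body[5] add  r3, r1, #2 -> r3=0x0e
epilogue: pop r4=0xa3, sp=0xf0
prologue pushed ['r4'] at ['0xef']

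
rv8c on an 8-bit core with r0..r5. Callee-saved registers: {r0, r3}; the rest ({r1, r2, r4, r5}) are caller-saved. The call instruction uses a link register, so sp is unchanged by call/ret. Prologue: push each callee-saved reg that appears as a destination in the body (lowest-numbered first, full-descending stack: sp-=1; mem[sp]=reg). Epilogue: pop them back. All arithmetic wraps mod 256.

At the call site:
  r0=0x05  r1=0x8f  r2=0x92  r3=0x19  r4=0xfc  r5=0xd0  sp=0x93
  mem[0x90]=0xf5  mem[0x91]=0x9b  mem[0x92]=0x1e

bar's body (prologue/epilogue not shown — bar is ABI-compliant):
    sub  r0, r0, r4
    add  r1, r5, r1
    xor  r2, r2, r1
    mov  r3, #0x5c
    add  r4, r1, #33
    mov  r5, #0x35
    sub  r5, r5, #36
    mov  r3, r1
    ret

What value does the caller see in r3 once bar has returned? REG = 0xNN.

REG = 0x19

prologue: push r0 → mem[0x92]=0x05, sp=0x92
prologue: push r3 → mem[0x91]=0x19, sp=0x91
body[0] sub  r0, r0, r4 → r0=0x09
body[1] add  r1, r5, r1 → r1=0x5f
body[2] xor  r2, r2, r1 → r2=0xcd
body[3] mov  r3, #0x5c → r3=0x5c
body[4] add  r4, r1, #33 → r4=0x80
body[5] mov  r5, #0x35 → r5=0x35
body[6] sub  r5, r5, #36 → r5=0x11
body[7] mov  r3, r1 → r3=0x5f
epilogue: pop r3=0x19, sp=0x92
epilogue: pop r0=0x05, sp=0x93
r3 is callee-saved → restored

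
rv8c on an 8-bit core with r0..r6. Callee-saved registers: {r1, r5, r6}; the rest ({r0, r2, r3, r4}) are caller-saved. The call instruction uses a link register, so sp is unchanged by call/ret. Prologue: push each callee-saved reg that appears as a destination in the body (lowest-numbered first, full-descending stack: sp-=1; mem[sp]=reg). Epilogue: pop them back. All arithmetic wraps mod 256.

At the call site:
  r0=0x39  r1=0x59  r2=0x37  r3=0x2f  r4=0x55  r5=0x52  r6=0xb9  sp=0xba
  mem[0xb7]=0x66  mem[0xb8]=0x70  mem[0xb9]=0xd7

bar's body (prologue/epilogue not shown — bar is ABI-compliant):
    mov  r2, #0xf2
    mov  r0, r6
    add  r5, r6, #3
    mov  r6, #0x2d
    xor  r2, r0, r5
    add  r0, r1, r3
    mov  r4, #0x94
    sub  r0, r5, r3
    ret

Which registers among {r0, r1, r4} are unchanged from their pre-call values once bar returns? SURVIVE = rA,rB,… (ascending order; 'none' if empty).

SURVIVE = r1

prologue: push r5 → mem[0xb9]=0x52, sp=0xb9
prologue: push r6 → mem[0xb8]=0xb9, sp=0xb8
body[0] mov  r2, #0xf2 → r2=0xf2
body[1] mov  r0, r6 → r0=0xb9
body[2] add  r5, r6, #3 → r5=0xbc
body[3] mov  r6, #0x2d → r6=0x2d
body[4] xor  r2, r0, r5 → r2=0x05
body[5] add  r0, r1, r3 → r0=0x88
body[6] mov  r4, #0x94 → r4=0x94
body[7] sub  r0, r5, r3 → r0=0x8d
epilogue: pop r6=0xb9, sp=0xb9
epilogue: pop r5=0x52, sp=0xba
r0: caller-saved, written=True
r1: callee-saved, written=False
r4: caller-saved, written=True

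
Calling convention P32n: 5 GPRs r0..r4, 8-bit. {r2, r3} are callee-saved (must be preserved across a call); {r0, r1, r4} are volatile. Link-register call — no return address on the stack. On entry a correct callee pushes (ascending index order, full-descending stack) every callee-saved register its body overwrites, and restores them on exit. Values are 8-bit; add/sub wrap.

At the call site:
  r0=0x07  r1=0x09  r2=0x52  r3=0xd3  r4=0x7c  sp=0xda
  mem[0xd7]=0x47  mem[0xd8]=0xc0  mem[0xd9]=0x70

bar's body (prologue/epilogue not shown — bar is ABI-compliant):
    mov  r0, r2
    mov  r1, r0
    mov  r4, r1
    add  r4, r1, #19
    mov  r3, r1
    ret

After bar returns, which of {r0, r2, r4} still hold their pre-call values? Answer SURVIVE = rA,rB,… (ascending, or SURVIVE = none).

SURVIVE = r2

prologue: push r3 → mem[0xd9]=0xd3, sp=0xd9
body[0] mov  r0, r2 → r0=0x52
body[1] mov  r1, r0 → r1=0x52
body[2] mov  r4, r1 → r4=0x52
body[3] add  r4, r1, #19 → r4=0x65
body[4] mov  r3, r1 → r3=0x52
epilogue: pop r3=0xd3, sp=0xda
r0: caller-saved, written=True
r2: callee-saved, written=False
r4: caller-saved, written=True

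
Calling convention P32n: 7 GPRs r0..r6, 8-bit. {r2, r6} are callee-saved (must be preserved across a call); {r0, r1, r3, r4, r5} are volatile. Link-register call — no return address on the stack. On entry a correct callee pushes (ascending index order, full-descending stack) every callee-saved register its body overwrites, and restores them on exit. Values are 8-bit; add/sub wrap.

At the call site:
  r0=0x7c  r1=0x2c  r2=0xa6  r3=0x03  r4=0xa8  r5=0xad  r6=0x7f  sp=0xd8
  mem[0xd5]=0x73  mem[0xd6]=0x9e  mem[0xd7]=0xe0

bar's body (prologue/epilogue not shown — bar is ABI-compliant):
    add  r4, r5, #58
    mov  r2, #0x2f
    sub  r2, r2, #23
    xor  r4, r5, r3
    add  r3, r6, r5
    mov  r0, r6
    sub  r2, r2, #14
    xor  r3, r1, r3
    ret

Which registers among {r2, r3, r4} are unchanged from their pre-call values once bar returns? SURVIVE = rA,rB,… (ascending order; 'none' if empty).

prologue: push r2 -> mem[0xd7]=0xa6, sp=0xd7
body[0] add  r4, r5, #58 -> r4=0xe7
body[1] mov  r2, #0x2f -> r2=0x2f
body[2] sub  r2, r2, #23 -> r2=0x18
body[3] xor  r4, r5, r3 -> r4=0xae
body[4] add  r3, r6, r5 -> r3=0x2c
body[5] mov  r0, r6 -> r0=0x7f
body[6] sub  r2, r2, #14 -> r2=0x0a
body[7] xor  r3, r1, r3 -> r3=0x00
epilogue: pop r2=0xa6, sp=0xd8
r2: callee-saved, written=True
r3: caller-saved, written=True
r4: caller-saved, written=True

SURVIVE = r2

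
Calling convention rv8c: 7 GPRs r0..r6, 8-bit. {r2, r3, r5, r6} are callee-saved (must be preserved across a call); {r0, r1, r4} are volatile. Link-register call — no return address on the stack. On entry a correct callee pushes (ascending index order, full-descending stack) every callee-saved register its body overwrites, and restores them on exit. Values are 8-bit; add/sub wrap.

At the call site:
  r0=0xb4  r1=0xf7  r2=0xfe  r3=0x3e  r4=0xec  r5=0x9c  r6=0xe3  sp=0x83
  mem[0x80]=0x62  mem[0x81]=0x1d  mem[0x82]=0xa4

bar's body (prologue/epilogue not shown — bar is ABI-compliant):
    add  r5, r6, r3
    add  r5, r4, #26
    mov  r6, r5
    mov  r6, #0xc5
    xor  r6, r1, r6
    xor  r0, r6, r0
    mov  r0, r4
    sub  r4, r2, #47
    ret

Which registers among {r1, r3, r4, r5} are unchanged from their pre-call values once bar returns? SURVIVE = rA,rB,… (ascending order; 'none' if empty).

prologue: push r5 → mem[0x82]=0x9c, sp=0x82
prologue: push r6 → mem[0x81]=0xe3, sp=0x81
body[0] add  r5, r6, r3 → r5=0x21
body[1] add  r5, r4, #26 → r5=0x06
body[2] mov  r6, r5 → r6=0x06
body[3] mov  r6, #0xc5 → r6=0xc5
body[4] xor  r6, r1, r6 → r6=0x32
body[5] xor  r0, r6, r0 → r0=0x86
body[6] mov  r0, r4 → r0=0xec
body[7] sub  r4, r2, #47 → r4=0xcf
epilogue: pop r6=0xe3, sp=0x82
epilogue: pop r5=0x9c, sp=0x83
r1: caller-saved, written=False
r3: callee-saved, written=False
r4: caller-saved, written=True
r5: callee-saved, written=True

SURVIVE = r1,r3,r5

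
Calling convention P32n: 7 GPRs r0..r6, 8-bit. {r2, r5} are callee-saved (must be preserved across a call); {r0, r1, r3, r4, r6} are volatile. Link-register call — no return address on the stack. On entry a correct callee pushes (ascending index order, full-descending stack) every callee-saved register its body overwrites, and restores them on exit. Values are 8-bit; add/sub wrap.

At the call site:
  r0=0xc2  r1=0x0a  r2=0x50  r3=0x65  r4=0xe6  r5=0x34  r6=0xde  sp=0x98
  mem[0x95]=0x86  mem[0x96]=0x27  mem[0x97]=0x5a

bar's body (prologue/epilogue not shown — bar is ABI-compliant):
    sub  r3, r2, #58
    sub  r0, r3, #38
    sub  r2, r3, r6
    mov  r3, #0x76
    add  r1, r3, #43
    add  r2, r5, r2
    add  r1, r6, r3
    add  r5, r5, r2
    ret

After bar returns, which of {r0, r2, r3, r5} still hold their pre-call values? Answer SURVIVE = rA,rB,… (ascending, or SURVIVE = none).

prologue: push r2 → mem[0x97]=0x50, sp=0x97
prologue: push r5 → mem[0x96]=0x34, sp=0x96
body[0] sub  r3, r2, #58 → r3=0x16
body[1] sub  r0, r3, #38 → r0=0xf0
body[2] sub  r2, r3, r6 → r2=0x38
body[3] mov  r3, #0x76 → r3=0x76
body[4] add  r1, r3, #43 → r1=0xa1
body[5] add  r2, r5, r2 → r2=0x6c
body[6] add  r1, r6, r3 → r1=0x54
body[7] add  r5, r5, r2 → r5=0xa0
epilogue: pop r5=0x34, sp=0x97
epilogue: pop r2=0x50, sp=0x98
r0: caller-saved, written=True
r2: callee-saved, written=True
r3: caller-saved, written=True
r5: callee-saved, written=True

SURVIVE = r2,r5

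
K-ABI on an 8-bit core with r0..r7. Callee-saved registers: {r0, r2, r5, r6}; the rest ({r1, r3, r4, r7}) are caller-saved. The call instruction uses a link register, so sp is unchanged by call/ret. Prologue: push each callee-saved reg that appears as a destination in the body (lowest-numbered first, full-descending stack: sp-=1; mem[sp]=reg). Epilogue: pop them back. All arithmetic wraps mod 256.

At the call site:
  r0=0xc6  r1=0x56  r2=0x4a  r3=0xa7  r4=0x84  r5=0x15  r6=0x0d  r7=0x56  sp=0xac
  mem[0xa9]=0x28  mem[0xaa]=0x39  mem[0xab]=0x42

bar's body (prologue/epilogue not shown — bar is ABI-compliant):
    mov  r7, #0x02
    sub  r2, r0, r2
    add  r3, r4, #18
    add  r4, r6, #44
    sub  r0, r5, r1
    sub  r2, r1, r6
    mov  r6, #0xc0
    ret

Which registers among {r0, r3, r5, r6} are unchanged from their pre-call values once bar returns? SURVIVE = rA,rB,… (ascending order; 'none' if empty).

SURVIVE = r0,r5,r6

prologue: push r0 -> mem[0xab]=0xc6, sp=0xab
prologue: push r2 -> mem[0xaa]=0x4a, sp=0xaa
prologue: push r6 -> mem[0xa9]=0x0d, sp=0xa9
body[0] mov  r7, #0x02 -> r7=0x02
body[1] sub  r2, r0, r2 -> r2=0x7c
body[2] add  r3, r4, #18 -> r3=0x96
body[3] add  r4, r6, #44 -> r4=0x39
body[4] sub  r0, r5, r1 -> r0=0xbf
body[5] sub  r2, r1, r6 -> r2=0x49
body[6] mov  r6, #0xc0 -> r6=0xc0
epilogue: pop r6=0x0d, sp=0xaa
epilogue: pop r2=0x4a, sp=0xab
epilogue: pop r0=0xc6, sp=0xac
r0: callee-saved, written=True
r3: caller-saved, written=True
r5: callee-saved, written=False
r6: callee-saved, written=True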